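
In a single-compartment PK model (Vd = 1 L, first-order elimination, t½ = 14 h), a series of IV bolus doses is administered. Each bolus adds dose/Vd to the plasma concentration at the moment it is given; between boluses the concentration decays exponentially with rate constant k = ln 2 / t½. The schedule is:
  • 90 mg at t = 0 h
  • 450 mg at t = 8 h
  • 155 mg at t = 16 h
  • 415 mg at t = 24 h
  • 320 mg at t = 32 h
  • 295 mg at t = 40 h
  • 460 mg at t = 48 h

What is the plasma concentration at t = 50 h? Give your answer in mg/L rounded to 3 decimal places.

934.852 mg/L

k = ln 2 / 14 = 0.04951 per h
Dose 1 (90 mg at t=0 h): 90·exp(−0.04951·50) = 7.571 mg/L
Dose 2 (450 mg at t=8 h): 450·exp(−0.04951·42) = 56.250 mg/L
Dose 3 (155 mg at t=16 h): 155·exp(−0.04951·34) = 28.791 mg/L
Dose 4 (415 mg at t=24 h): 415·exp(−0.04951·26) = 114.549 mg/L
Dose 5 (320 mg at t=32 h): 320·exp(−0.04951·18) = 131.254 mg/L
Dose 6 (295 mg at t=40 h): 295·exp(−0.04951·10) = 179.805 mg/L
Dose 7 (460 mg at t=48 h): 460·exp(−0.04951·2) = 416.633 mg/L
C(50) = 7.571 + 56.250 + 28.791 + 114.549 + 131.254 + 179.805 + 416.633 = 934.852 mg/L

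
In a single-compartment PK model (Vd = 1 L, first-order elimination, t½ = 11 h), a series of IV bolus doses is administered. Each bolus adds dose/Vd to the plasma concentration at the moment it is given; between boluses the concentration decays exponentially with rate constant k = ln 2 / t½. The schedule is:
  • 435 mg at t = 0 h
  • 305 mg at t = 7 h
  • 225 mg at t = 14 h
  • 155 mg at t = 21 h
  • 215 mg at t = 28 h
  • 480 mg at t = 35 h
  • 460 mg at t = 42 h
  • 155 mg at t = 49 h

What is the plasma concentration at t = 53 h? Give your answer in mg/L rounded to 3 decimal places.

621.489 mg/L

k = ln 2 / 11 = 0.06301 per h
Dose 1 (435 mg at t=0 h): 435·exp(−0.06301·53) = 15.420 mg/L
Dose 2 (305 mg at t=7 h): 305·exp(−0.06301·46) = 16.805 mg/L
Dose 3 (225 mg at t=14 h): 225·exp(−0.06301·39) = 19.271 mg/L
Dose 4 (155 mg at t=21 h): 155·exp(−0.06301·32) = 20.635 mg/L
Dose 5 (215 mg at t=28 h): 215·exp(−0.06301·25) = 44.492 mg/L
Dose 6 (480 mg at t=35 h): 480·exp(−0.06301·18) = 154.400 mg/L
Dose 7 (460 mg at t=42 h): 460·exp(−0.06301·11) = 230.000 mg/L
Dose 8 (155 mg at t=49 h): 155·exp(−0.06301·4) = 120.466 mg/L
C(53) = 15.420 + 16.805 + 19.271 + 20.635 + 44.492 + 154.400 + 230.000 + 120.466 = 621.489 mg/L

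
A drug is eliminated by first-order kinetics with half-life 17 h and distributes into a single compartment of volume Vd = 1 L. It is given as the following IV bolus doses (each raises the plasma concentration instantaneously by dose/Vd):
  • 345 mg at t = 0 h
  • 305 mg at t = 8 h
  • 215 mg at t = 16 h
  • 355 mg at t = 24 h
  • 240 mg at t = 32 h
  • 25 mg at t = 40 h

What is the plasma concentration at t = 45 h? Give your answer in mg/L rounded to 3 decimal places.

k = ln 2 / 17 = 0.04077 per h
Dose 1 (345 mg at t=0 h): 345·exp(−0.04077·45) = 55.078 mg/L
Dose 2 (305 mg at t=8 h): 305·exp(−0.04077·37) = 67.471 mg/L
Dose 3 (215 mg at t=16 h): 215·exp(−0.04077·29) = 65.905 mg/L
Dose 4 (355 mg at t=24 h): 355·exp(−0.04077·21) = 150.788 mg/L
Dose 5 (240 mg at t=32 h): 240·exp(−0.04077·13) = 141.258 mg/L
Dose 6 (25 mg at t=40 h): 25·exp(−0.04077·5) = 20.389 mg/L
C(45) = 55.078 + 67.471 + 65.905 + 150.788 + 141.258 + 20.389 = 500.889 mg/L

500.889 mg/L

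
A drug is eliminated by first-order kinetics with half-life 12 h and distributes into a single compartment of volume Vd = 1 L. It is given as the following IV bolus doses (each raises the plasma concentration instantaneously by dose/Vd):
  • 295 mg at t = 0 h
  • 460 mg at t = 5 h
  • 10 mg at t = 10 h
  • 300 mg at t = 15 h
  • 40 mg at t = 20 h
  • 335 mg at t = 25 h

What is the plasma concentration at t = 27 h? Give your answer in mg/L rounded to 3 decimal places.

k = ln 2 / 12 = 0.05776 per h
Dose 1 (295 mg at t=0 h): 295·exp(−0.05776·27) = 62.016 mg/L
Dose 2 (460 mg at t=5 h): 460·exp(−0.05776·22) = 129.083 mg/L
Dose 3 (10 mg at t=10 h): 10·exp(−0.05776·17) = 3.746 mg/L
Dose 4 (300 mg at t=15 h): 300·exp(−0.05776·12) = 150.000 mg/L
Dose 5 (40 mg at t=20 h): 40·exp(−0.05776·7) = 26.697 mg/L
Dose 6 (335 mg at t=25 h): 335·exp(−0.05776·2) = 298.451 mg/L
C(27) = 62.016 + 129.083 + 3.746 + 150.000 + 26.697 + 298.451 = 669.993 mg/L

669.993 mg/L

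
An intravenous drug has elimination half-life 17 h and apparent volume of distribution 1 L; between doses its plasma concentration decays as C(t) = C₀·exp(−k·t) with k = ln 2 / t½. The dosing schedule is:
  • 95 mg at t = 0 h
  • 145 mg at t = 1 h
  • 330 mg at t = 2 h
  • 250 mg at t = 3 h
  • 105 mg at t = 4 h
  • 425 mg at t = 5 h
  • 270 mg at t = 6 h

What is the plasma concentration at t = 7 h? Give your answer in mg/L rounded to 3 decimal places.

1410.303 mg/L

k = ln 2 / 17 = 0.04077 per h
Dose 1 (95 mg at t=0 h): 95·exp(−0.04077·7) = 71.412 mg/L
Dose 2 (145 mg at t=1 h): 145·exp(−0.04077·6) = 113.533 mg/L
Dose 3 (330 mg at t=2 h): 330·exp(−0.04077·5) = 269.138 mg/L
Dose 4 (250 mg at t=3 h): 250·exp(−0.04077·4) = 212.378 mg/L
Dose 5 (105 mg at t=4 h): 105·exp(−0.04077·3) = 92.911 mg/L
Dose 6 (425 mg at t=5 h): 425·exp(−0.04077·2) = 391.718 mg/L
Dose 7 (270 mg at t=6 h): 270·exp(−0.04077·1) = 259.213 mg/L
C(7) = 71.412 + 113.533 + 269.138 + 212.378 + 92.911 + 391.718 + 259.213 = 1410.303 mg/L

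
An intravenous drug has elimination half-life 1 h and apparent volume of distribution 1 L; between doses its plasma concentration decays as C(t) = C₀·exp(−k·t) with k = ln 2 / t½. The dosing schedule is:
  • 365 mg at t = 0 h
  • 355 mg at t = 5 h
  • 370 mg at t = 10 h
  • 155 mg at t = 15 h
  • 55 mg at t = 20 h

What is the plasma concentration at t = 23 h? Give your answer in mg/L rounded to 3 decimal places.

k = ln 2 / 1 = 0.69315 per h
Dose 1 (365 mg at t=0 h): 365·exp(−0.69315·23) = 0.000 mg/L
Dose 2 (355 mg at t=5 h): 355·exp(−0.69315·18) = 0.001 mg/L
Dose 3 (370 mg at t=10 h): 370·exp(−0.69315·13) = 0.045 mg/L
Dose 4 (155 mg at t=15 h): 155·exp(−0.69315·8) = 0.605 mg/L
Dose 5 (55 mg at t=20 h): 55·exp(−0.69315·3) = 6.875 mg/L
C(23) = 0.000 + 0.001 + 0.045 + 0.605 + 6.875 = 7.527 mg/L

7.527 mg/L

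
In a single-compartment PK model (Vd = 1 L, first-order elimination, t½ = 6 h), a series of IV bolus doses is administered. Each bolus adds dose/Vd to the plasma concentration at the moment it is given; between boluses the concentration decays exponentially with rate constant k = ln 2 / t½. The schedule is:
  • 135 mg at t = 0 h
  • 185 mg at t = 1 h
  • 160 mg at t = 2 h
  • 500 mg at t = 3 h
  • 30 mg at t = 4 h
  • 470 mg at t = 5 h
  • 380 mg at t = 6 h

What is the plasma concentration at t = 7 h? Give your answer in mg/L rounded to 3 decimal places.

k = ln 2 / 6 = 0.11552 per h
Dose 1 (135 mg at t=0 h): 135·exp(−0.11552·7) = 60.136 mg/L
Dose 2 (185 mg at t=1 h): 185·exp(−0.11552·6) = 92.500 mg/L
Dose 3 (160 mg at t=2 h): 160·exp(−0.11552·5) = 89.797 mg/L
Dose 4 (500 mg at t=3 h): 500·exp(−0.11552·4) = 314.980 mg/L
Dose 5 (30 mg at t=4 h): 30·exp(−0.11552·3) = 21.213 mg/L
Dose 6 (470 mg at t=5 h): 470·exp(−0.11552·2) = 373.039 mg/L
Dose 7 (380 mg at t=6 h): 380·exp(−0.11552·1) = 338.542 mg/L
C(7) = 60.136 + 92.500 + 89.797 + 314.980 + 21.213 + 373.039 + 338.542 = 1290.207 mg/L

1290.207 mg/L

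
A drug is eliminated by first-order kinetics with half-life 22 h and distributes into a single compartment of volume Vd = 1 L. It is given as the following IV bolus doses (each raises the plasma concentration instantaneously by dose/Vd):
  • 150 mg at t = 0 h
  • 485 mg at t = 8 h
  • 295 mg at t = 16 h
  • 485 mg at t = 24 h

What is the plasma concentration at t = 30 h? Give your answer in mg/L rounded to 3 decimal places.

k = ln 2 / 22 = 0.03151 per h
Dose 1 (150 mg at t=0 h): 150·exp(−0.03151·30) = 58.290 mg/L
Dose 2 (485 mg at t=8 h): 485·exp(−0.03151·22) = 242.500 mg/L
Dose 3 (295 mg at t=16 h): 295·exp(−0.03151·14) = 189.783 mg/L
Dose 4 (485 mg at t=24 h): 485·exp(−0.03151·6) = 401.460 mg/L
C(30) = 58.290 + 242.500 + 189.783 + 401.460 = 892.034 mg/L

892.034 mg/L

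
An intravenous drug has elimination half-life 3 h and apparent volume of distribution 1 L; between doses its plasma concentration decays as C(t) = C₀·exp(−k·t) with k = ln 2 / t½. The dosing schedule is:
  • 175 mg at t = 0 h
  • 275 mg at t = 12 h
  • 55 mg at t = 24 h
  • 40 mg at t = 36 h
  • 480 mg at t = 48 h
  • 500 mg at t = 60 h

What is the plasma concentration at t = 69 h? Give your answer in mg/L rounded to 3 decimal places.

k = ln 2 / 3 = 0.23105 per h
Dose 1 (175 mg at t=0 h): 175·exp(−0.23105·69) = 0.000 mg/L
Dose 2 (275 mg at t=12 h): 275·exp(−0.23105·57) = 0.001 mg/L
Dose 3 (55 mg at t=24 h): 55·exp(−0.23105·45) = 0.002 mg/L
Dose 4 (40 mg at t=36 h): 40·exp(−0.23105·33) = 0.020 mg/L
Dose 5 (480 mg at t=48 h): 480·exp(−0.23105·21) = 3.750 mg/L
Dose 6 (500 mg at t=60 h): 500·exp(−0.23105·9) = 62.500 mg/L
C(69) = 0.000 + 0.001 + 0.002 + 0.020 + 3.750 + 62.500 = 66.272 mg/L

66.272 mg/L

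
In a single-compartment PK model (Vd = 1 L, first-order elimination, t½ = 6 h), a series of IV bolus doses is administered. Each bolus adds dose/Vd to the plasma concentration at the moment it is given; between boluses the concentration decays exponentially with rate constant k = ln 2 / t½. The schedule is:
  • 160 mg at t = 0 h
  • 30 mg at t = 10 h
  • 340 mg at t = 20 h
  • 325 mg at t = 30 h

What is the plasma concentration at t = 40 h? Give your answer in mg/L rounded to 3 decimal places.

k = ln 2 / 6 = 0.11552 per h
Dose 1 (160 mg at t=0 h): 160·exp(−0.11552·40) = 1.575 mg/L
Dose 2 (30 mg at t=10 h): 30·exp(−0.11552·30) = 0.938 mg/L
Dose 3 (340 mg at t=20 h): 340·exp(−0.11552·20) = 33.732 mg/L
Dose 4 (325 mg at t=30 h): 325·exp(−0.11552·10) = 102.369 mg/L
C(40) = 1.575 + 0.938 + 33.732 + 102.369 = 138.613 mg/L

138.613 mg/L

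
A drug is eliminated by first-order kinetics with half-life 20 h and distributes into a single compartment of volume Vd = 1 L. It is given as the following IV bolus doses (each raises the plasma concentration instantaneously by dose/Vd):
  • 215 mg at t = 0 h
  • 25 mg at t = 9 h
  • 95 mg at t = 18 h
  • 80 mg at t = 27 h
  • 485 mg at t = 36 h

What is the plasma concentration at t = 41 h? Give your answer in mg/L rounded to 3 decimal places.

k = ln 2 / 20 = 0.03466 per h
Dose 1 (215 mg at t=0 h): 215·exp(−0.03466·41) = 51.919 mg/L
Dose 2 (25 mg at t=9 h): 25·exp(−0.03466·32) = 8.247 mg/L
Dose 3 (95 mg at t=18 h): 95·exp(−0.03466·23) = 42.809 mg/L
Dose 4 (80 mg at t=27 h): 80·exp(−0.03466·14) = 49.246 mg/L
Dose 5 (485 mg at t=36 h): 485·exp(−0.03466·5) = 407.835 mg/L
C(41) = 51.919 + 8.247 + 42.809 + 49.246 + 407.835 = 560.056 mg/L

560.056 mg/L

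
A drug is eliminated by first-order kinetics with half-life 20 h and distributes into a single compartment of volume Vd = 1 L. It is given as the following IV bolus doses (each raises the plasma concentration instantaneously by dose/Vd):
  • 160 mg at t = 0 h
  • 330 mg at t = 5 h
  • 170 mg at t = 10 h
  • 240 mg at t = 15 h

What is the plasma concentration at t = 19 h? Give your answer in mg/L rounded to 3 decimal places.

k = ln 2 / 20 = 0.03466 per h
Dose 1 (160 mg at t=0 h): 160·exp(−0.03466·19) = 82.821 mg/L
Dose 2 (330 mg at t=5 h): 330·exp(−0.03466·14) = 203.139 mg/L
Dose 3 (170 mg at t=10 h): 170·exp(−0.03466·9) = 124.447 mg/L
Dose 4 (240 mg at t=15 h): 240·exp(−0.03466·4) = 208.932 mg/L
C(19) = 82.821 + 203.139 + 124.447 + 208.932 = 619.339 mg/L

619.339 mg/L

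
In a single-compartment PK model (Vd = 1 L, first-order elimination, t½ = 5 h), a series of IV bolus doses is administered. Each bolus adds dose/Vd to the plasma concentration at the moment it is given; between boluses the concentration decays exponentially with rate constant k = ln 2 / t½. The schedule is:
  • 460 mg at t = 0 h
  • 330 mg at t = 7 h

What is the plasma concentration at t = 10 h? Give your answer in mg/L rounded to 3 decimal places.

332.719 mg/L

k = ln 2 / 5 = 0.13863 per h
Dose 1 (460 mg at t=0 h): 460·exp(−0.13863·10) = 115.000 mg/L
Dose 2 (330 mg at t=7 h): 330·exp(−0.13863·3) = 217.719 mg/L
C(10) = 115.000 + 217.719 = 332.719 mg/L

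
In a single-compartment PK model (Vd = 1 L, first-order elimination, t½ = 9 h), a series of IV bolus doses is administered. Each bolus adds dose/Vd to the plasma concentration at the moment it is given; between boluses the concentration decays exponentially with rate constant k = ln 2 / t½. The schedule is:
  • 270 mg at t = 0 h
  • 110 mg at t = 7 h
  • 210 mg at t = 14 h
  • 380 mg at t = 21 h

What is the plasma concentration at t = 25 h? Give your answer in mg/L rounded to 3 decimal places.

436.131 mg/L

k = ln 2 / 9 = 0.07702 per h
Dose 1 (270 mg at t=0 h): 270·exp(−0.07702·25) = 39.370 mg/L
Dose 2 (110 mg at t=7 h): 110·exp(−0.07702·18) = 27.500 mg/L
Dose 3 (210 mg at t=14 h): 210·exp(−0.07702·11) = 90.011 mg/L
Dose 4 (380 mg at t=21 h): 380·exp(−0.07702·4) = 279.250 mg/L
C(25) = 39.370 + 27.500 + 90.011 + 279.250 = 436.131 mg/L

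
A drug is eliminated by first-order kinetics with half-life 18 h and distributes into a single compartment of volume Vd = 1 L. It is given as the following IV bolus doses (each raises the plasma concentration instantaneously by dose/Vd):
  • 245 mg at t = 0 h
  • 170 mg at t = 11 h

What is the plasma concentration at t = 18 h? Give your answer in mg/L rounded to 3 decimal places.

252.332 mg/L

k = ln 2 / 18 = 0.03851 per h
Dose 1 (245 mg at t=0 h): 245·exp(−0.03851·18) = 122.500 mg/L
Dose 2 (170 mg at t=11 h): 170·exp(−0.03851·7) = 129.832 mg/L
C(18) = 122.500 + 129.832 = 252.332 mg/L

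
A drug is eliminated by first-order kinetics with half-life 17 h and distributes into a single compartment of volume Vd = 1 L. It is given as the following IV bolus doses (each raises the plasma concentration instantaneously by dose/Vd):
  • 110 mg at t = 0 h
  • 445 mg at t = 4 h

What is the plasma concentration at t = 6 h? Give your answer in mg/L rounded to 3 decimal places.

k = ln 2 / 17 = 0.04077 per h
Dose 1 (110 mg at t=0 h): 110·exp(−0.04077·6) = 86.128 mg/L
Dose 2 (445 mg at t=4 h): 445·exp(−0.04077·2) = 410.152 mg/L
C(6) = 86.128 + 410.152 = 496.280 mg/L

496.280 mg/L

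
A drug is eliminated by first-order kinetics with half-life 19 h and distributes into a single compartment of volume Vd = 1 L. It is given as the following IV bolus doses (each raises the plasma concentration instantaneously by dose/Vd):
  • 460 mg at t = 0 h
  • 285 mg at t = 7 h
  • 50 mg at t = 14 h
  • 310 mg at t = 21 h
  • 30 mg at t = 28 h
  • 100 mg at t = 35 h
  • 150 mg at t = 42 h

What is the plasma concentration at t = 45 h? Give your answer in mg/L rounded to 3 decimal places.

k = ln 2 / 19 = 0.03648 per h
Dose 1 (460 mg at t=0 h): 460·exp(−0.03648·45) = 89.082 mg/L
Dose 2 (285 mg at t=7 h): 285·exp(−0.03648·38) = 71.250 mg/L
Dose 3 (50 mg at t=14 h): 50·exp(−0.03648·31) = 16.137 mg/L
Dose 4 (310 mg at t=21 h): 310·exp(−0.03648·24) = 129.156 mg/L
Dose 5 (30 mg at t=28 h): 30·exp(−0.03648·17) = 16.135 mg/L
Dose 6 (100 mg at t=35 h): 100·exp(−0.03648·10) = 69.433 mg/L
Dose 7 (150 mg at t=42 h): 150·exp(−0.03648·3) = 134.450 mg/L
C(45) = 89.082 + 71.250 + 16.137 + 129.156 + 16.135 + 69.433 + 134.450 = 525.643 mg/L

525.643 mg/L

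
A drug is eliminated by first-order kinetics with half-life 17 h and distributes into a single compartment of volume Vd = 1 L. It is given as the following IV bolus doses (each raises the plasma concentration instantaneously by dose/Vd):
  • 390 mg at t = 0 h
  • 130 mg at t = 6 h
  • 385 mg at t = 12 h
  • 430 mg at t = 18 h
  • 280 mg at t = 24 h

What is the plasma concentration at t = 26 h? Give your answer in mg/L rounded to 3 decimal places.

k = ln 2 / 17 = 0.04077 per h
Dose 1 (390 mg at t=0 h): 390·exp(−0.04077·26) = 135.103 mg/L
Dose 2 (130 mg at t=6 h): 130·exp(−0.04077·20) = 57.516 mg/L
Dose 3 (385 mg at t=12 h): 385·exp(−0.04077·14) = 217.547 mg/L
Dose 4 (430 mg at t=18 h): 430·exp(−0.04077·8) = 310.318 mg/L
Dose 5 (280 mg at t=24 h): 280·exp(−0.04077·2) = 258.073 mg/L
C(26) = 135.103 + 57.516 + 217.547 + 310.318 + 258.073 = 978.558 mg/L

978.558 mg/L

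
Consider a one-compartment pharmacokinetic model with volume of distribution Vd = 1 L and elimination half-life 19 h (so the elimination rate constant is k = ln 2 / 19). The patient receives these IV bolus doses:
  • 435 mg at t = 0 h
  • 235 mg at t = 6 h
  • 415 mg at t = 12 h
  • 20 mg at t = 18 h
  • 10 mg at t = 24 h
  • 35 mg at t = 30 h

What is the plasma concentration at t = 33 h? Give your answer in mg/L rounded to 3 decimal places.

k = ln 2 / 19 = 0.03648 per h
Dose 1 (435 mg at t=0 h): 435·exp(−0.03648·33) = 130.511 mg/L
Dose 2 (235 mg at t=6 h): 235·exp(−0.03648·27) = 87.758 mg/L
Dose 3 (415 mg at t=12 h): 415·exp(−0.03648·21) = 192.899 mg/L
Dose 4 (20 mg at t=18 h): 20·exp(−0.03648·15) = 11.571 mg/L
Dose 5 (10 mg at t=24 h): 10·exp(−0.03648·9) = 7.201 mg/L
Dose 6 (35 mg at t=30 h): 35·exp(−0.03648·3) = 31.372 mg/L
C(33) = 130.511 + 87.758 + 192.899 + 11.571 + 7.201 + 31.372 = 461.313 mg/L

461.313 mg/L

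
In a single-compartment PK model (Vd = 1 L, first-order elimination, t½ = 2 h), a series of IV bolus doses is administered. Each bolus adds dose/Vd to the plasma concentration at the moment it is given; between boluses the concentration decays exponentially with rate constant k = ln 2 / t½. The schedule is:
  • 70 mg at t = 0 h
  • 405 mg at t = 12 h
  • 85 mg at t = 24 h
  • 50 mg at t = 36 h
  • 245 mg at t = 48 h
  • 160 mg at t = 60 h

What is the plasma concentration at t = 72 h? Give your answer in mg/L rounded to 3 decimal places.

2.560 mg/L

k = ln 2 / 2 = 0.34657 per h
Dose 1 (70 mg at t=0 h): 70·exp(−0.34657·72) = 0.000 mg/L
Dose 2 (405 mg at t=12 h): 405·exp(−0.34657·60) = 0.000 mg/L
Dose 3 (85 mg at t=24 h): 85·exp(−0.34657·48) = 0.000 mg/L
Dose 4 (50 mg at t=36 h): 50·exp(−0.34657·36) = 0.000 mg/L
Dose 5 (245 mg at t=48 h): 245·exp(−0.34657·24) = 0.060 mg/L
Dose 6 (160 mg at t=60 h): 160·exp(−0.34657·12) = 2.500 mg/L
C(72) = 0.000 + 0.000 + 0.000 + 0.000 + 0.060 + 2.500 = 2.560 mg/L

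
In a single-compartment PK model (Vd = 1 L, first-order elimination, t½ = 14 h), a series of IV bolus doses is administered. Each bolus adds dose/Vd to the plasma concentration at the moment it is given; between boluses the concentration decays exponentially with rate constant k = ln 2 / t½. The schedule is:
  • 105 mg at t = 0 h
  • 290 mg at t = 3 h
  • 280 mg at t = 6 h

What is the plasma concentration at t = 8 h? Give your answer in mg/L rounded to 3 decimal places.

550.668 mg/L

k = ln 2 / 14 = 0.04951 per h
Dose 1 (105 mg at t=0 h): 105·exp(−0.04951·8) = 70.660 mg/L
Dose 2 (290 mg at t=3 h): 290·exp(−0.04951·5) = 226.406 mg/L
Dose 3 (280 mg at t=6 h): 280·exp(−0.04951·2) = 253.603 mg/L
C(8) = 70.660 + 226.406 + 253.603 = 550.668 mg/L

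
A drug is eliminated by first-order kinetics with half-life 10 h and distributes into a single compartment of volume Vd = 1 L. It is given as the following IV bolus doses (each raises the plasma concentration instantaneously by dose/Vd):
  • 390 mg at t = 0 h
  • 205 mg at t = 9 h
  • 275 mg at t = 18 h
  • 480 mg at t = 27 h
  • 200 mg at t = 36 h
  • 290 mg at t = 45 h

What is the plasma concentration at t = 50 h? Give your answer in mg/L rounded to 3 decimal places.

k = ln 2 / 10 = 0.06931 per h
Dose 1 (390 mg at t=0 h): 390·exp(−0.06931·50) = 12.188 mg/L
Dose 2 (205 mg at t=9 h): 205·exp(−0.06931·41) = 11.954 mg/L
Dose 3 (275 mg at t=18 h): 275·exp(−0.06931·32) = 29.925 mg/L
Dose 4 (480 mg at t=27 h): 480·exp(−0.06931·23) = 97.470 mg/L
Dose 5 (200 mg at t=36 h): 200·exp(−0.06931·14) = 75.786 mg/L
Dose 6 (290 mg at t=45 h): 290·exp(−0.06931·5) = 205.061 mg/L
C(50) = 12.188 + 11.954 + 29.925 + 97.470 + 75.786 + 205.061 = 432.384 mg/L

432.384 mg/L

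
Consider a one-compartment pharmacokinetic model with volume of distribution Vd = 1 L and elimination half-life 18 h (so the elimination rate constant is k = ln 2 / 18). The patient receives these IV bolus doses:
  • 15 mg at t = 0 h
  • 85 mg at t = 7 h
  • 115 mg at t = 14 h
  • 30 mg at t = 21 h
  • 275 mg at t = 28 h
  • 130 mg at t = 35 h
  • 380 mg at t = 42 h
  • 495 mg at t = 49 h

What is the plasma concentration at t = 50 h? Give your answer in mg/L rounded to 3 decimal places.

k = ln 2 / 18 = 0.03851 per h
Dose 1 (15 mg at t=0 h): 15·exp(−0.03851·50) = 2.187 mg/L
Dose 2 (85 mg at t=7 h): 85·exp(−0.03851·43) = 16.229 mg/L
Dose 3 (115 mg at t=14 h): 115·exp(−0.03851·36) = 28.750 mg/L
Dose 4 (30 mg at t=21 h): 30·exp(−0.03851·29) = 9.820 mg/L
Dose 5 (275 mg at t=28 h): 275·exp(−0.03851·22) = 117.871 mg/L
Dose 6 (130 mg at t=35 h): 130·exp(−0.03851·15) = 72.960 mg/L
Dose 7 (380 mg at t=42 h): 380·exp(−0.03851·8) = 279.250 mg/L
Dose 8 (495 mg at t=49 h): 495·exp(−0.03851·1) = 476.301 mg/L
C(50) = 2.187 + 16.229 + 28.750 + 9.820 + 117.871 + 72.960 + 279.250 + 476.301 = 1003.368 mg/L

1003.368 mg/L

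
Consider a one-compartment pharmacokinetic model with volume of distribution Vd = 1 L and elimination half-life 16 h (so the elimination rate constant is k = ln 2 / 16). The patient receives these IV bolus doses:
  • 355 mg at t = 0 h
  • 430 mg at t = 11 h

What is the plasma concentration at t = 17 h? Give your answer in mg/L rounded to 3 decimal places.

501.550 mg/L

k = ln 2 / 16 = 0.04332 per h
Dose 1 (355 mg at t=0 h): 355·exp(−0.04332·17) = 169.975 mg/L
Dose 2 (430 mg at t=11 h): 430·exp(−0.04332·6) = 331.575 mg/L
C(17) = 169.975 + 331.575 = 501.550 mg/L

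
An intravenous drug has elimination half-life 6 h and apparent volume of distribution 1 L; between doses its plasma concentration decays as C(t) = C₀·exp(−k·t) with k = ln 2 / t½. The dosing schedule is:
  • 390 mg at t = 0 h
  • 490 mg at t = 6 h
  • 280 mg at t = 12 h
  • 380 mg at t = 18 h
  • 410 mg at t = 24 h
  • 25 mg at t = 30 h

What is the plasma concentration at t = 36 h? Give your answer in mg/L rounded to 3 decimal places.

k = ln 2 / 6 = 0.11552 per h
Dose 1 (390 mg at t=0 h): 390·exp(−0.11552·36) = 6.094 mg/L
Dose 2 (490 mg at t=6 h): 490·exp(−0.11552·30) = 15.313 mg/L
Dose 3 (280 mg at t=12 h): 280·exp(−0.11552·24) = 17.500 mg/L
Dose 4 (380 mg at t=18 h): 380·exp(−0.11552·18) = 47.500 mg/L
Dose 5 (410 mg at t=24 h): 410·exp(−0.11552·12) = 102.500 mg/L
Dose 6 (25 mg at t=30 h): 25·exp(−0.11552·6) = 12.500 mg/L
C(36) = 6.094 + 15.313 + 17.500 + 47.500 + 102.500 + 12.500 = 201.406 mg/L

201.406 mg/L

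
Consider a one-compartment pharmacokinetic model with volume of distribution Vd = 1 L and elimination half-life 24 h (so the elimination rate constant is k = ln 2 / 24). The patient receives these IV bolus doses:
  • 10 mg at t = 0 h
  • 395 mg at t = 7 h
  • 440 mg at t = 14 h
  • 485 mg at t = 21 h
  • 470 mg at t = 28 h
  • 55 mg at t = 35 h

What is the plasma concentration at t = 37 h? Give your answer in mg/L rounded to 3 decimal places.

k = ln 2 / 24 = 0.02888 per h
Dose 1 (10 mg at t=0 h): 10·exp(−0.02888·37) = 3.435 mg/L
Dose 2 (395 mg at t=7 h): 395·exp(−0.02888·30) = 166.077 mg/L
Dose 3 (440 mg at t=14 h): 440·exp(−0.02888·23) = 226.446 mg/L
Dose 4 (485 mg at t=21 h): 485·exp(−0.02888·16) = 305.531 mg/L
Dose 5 (470 mg at t=28 h): 470·exp(−0.02888·9) = 362.420 mg/L
Dose 6 (55 mg at t=35 h): 55·exp(−0.02888·2) = 51.913 mg/L
C(37) = 3.435 + 166.077 + 226.446 + 305.531 + 362.420 + 51.913 = 1115.822 mg/L

1115.822 mg/L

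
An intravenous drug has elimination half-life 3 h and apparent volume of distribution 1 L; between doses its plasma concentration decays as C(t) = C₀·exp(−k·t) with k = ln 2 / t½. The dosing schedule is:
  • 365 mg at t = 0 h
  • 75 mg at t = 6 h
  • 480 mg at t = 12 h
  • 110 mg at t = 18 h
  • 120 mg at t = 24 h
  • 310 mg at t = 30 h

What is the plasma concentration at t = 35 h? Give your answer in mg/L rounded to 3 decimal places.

111.826 mg/L

k = ln 2 / 3 = 0.23105 per h
Dose 1 (365 mg at t=0 h): 365·exp(−0.23105·35) = 0.112 mg/L
Dose 2 (75 mg at t=6 h): 75·exp(−0.23105·29) = 0.092 mg/L
Dose 3 (480 mg at t=12 h): 480·exp(−0.23105·23) = 2.362 mg/L
Dose 4 (110 mg at t=18 h): 110·exp(−0.23105·17) = 2.165 mg/L
Dose 5 (120 mg at t=24 h): 120·exp(−0.23105·11) = 9.449 mg/L
Dose 6 (310 mg at t=30 h): 310·exp(−0.23105·5) = 97.644 mg/L
C(35) = 0.112 + 0.092 + 2.362 + 2.165 + 9.449 + 97.644 = 111.826 mg/L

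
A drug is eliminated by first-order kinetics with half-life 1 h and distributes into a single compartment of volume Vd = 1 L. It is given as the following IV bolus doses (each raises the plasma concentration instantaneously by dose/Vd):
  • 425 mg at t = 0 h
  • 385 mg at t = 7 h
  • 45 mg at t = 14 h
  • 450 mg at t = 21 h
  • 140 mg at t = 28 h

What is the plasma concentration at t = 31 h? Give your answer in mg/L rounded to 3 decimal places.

17.940 mg/L

k = ln 2 / 1 = 0.69315 per h
Dose 1 (425 mg at t=0 h): 425·exp(−0.69315·31) = 0.000 mg/L
Dose 2 (385 mg at t=7 h): 385·exp(−0.69315·24) = 0.000 mg/L
Dose 3 (45 mg at t=14 h): 45·exp(−0.69315·17) = 0.000 mg/L
Dose 4 (450 mg at t=21 h): 450·exp(−0.69315·10) = 0.439 mg/L
Dose 5 (140 mg at t=28 h): 140·exp(−0.69315·3) = 17.500 mg/L
C(31) = 0.000 + 0.000 + 0.000 + 0.439 + 17.500 = 17.940 mg/L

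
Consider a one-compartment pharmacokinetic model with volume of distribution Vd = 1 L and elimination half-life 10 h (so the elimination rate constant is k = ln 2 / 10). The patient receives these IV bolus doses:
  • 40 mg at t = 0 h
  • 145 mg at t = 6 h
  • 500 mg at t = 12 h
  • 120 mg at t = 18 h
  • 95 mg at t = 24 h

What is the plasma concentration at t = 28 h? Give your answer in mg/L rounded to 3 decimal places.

334.236 mg/L

k = ln 2 / 10 = 0.06931 per h
Dose 1 (40 mg at t=0 h): 40·exp(−0.06931·28) = 5.743 mg/L
Dose 2 (145 mg at t=6 h): 145·exp(−0.06931·22) = 31.557 mg/L
Dose 3 (500 mg at t=12 h): 500·exp(−0.06931·16) = 164.938 mg/L
Dose 4 (120 mg at t=18 h): 120·exp(−0.06931·10) = 60.000 mg/L
Dose 5 (95 mg at t=24 h): 95·exp(−0.06931·4) = 71.997 mg/L
C(28) = 5.743 + 31.557 + 164.938 + 60.000 + 71.997 = 334.236 mg/L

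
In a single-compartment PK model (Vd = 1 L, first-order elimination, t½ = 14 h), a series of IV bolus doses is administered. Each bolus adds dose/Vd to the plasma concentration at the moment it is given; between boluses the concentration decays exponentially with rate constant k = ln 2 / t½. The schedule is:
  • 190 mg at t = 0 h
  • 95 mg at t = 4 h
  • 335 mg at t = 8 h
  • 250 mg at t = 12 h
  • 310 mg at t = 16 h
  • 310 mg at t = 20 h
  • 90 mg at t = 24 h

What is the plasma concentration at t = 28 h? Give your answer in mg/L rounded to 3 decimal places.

k = ln 2 / 14 = 0.04951 per h
Dose 1 (190 mg at t=0 h): 190·exp(−0.04951·28) = 47.500 mg/L
Dose 2 (95 mg at t=4 h): 95·exp(−0.04951·24) = 28.952 mg/L
Dose 3 (335 mg at t=8 h): 335·exp(−0.04951·20) = 124.452 mg/L
Dose 4 (250 mg at t=12 h): 250·exp(−0.04951·16) = 113.215 mg/L
Dose 5 (310 mg at t=16 h): 310·exp(−0.04951·12) = 171.134 mg/L
Dose 6 (310 mg at t=20 h): 310·exp(−0.04951·8) = 208.615 mg/L
Dose 7 (90 mg at t=24 h): 90·exp(−0.04951·4) = 73.830 mg/L
C(28) = 47.500 + 28.952 + 124.452 + 113.215 + 171.134 + 208.615 + 73.830 = 767.698 mg/L

767.698 mg/L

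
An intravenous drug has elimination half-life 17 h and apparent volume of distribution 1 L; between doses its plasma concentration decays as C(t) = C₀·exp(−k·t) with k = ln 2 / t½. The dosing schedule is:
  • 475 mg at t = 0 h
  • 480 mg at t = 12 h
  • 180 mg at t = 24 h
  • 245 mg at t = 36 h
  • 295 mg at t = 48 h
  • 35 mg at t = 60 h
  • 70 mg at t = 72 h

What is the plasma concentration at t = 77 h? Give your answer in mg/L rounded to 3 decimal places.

286.269 mg/L

k = ln 2 / 17 = 0.04077 per h
Dose 1 (475 mg at t=0 h): 475·exp(−0.04077·77) = 20.569 mg/L
Dose 2 (480 mg at t=12 h): 480·exp(−0.04077·65) = 33.903 mg/L
Dose 3 (180 mg at t=24 h): 180·exp(−0.04077·53) = 20.738 mg/L
Dose 4 (245 mg at t=36 h): 245·exp(−0.04077·41) = 46.042 mg/L
Dose 5 (295 mg at t=48 h): 295·exp(−0.04077·29) = 90.427 mg/L
Dose 6 (35 mg at t=60 h): 35·exp(−0.04077·17) = 17.500 mg/L
Dose 7 (70 mg at t=72 h): 70·exp(−0.04077·5) = 57.090 mg/L
C(77) = 20.569 + 33.903 + 20.738 + 46.042 + 90.427 + 17.500 + 57.090 = 286.269 mg/L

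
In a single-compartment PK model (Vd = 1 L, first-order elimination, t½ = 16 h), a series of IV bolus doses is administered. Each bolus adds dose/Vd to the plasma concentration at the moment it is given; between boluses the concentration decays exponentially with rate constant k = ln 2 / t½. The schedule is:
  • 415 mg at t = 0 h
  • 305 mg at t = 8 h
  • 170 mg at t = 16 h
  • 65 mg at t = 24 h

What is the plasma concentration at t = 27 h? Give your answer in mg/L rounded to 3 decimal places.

425.393 mg/L

k = ln 2 / 16 = 0.04332 per h
Dose 1 (415 mg at t=0 h): 415·exp(−0.04332·27) = 128.843 mg/L
Dose 2 (305 mg at t=8 h): 305·exp(−0.04332·19) = 133.914 mg/L
Dose 3 (170 mg at t=16 h): 170·exp(−0.04332·11) = 105.558 mg/L
Dose 4 (65 mg at t=24 h): 65·exp(−0.04332·3) = 57.078 mg/L
C(27) = 128.843 + 133.914 + 105.558 + 57.078 = 425.393 mg/L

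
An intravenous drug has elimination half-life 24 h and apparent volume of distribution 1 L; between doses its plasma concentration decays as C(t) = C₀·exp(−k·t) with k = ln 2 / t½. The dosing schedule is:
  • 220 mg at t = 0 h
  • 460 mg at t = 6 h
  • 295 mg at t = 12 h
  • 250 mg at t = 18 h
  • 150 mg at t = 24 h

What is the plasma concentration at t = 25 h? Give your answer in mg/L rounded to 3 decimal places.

k = ln 2 / 24 = 0.02888 per h
Dose 1 (220 mg at t=0 h): 220·exp(−0.02888·25) = 106.869 mg/L
Dose 2 (460 mg at t=6 h): 460·exp(−0.02888·19) = 265.731 mg/L
Dose 3 (295 mg at t=12 h): 295·exp(−0.02888·13) = 202.658 mg/L
Dose 4 (250 mg at t=18 h): 250·exp(−0.02888·7) = 204.239 mg/L
Dose 5 (150 mg at t=24 h): 150·exp(−0.02888·1) = 145.730 mg/L
C(25) = 106.869 + 265.731 + 202.658 + 204.239 + 145.730 = 925.227 mg/L

925.227 mg/L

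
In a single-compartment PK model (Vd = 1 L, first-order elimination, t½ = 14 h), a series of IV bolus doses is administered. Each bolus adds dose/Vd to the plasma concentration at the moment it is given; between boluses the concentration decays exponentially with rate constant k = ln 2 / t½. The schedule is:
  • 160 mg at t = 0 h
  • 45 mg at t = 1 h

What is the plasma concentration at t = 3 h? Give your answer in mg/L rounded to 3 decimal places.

178.673 mg/L

k = ln 2 / 14 = 0.04951 per h
Dose 1 (160 mg at t=0 h): 160·exp(−0.04951·3) = 137.916 mg/L
Dose 2 (45 mg at t=1 h): 45·exp(−0.04951·2) = 40.758 mg/L
C(3) = 137.916 + 40.758 = 178.673 mg/L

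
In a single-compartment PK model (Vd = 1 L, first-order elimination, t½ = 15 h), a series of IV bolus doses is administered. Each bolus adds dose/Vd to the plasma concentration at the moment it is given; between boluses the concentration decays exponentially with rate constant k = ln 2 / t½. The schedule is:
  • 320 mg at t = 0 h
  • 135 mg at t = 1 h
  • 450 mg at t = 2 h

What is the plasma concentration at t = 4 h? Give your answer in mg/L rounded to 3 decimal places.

793.796 mg/L

k = ln 2 / 15 = 0.04621 per h
Dose 1 (320 mg at t=0 h): 320·exp(−0.04621·4) = 265.996 mg/L
Dose 2 (135 mg at t=1 h): 135·exp(−0.04621·3) = 117.524 mg/L
Dose 3 (450 mg at t=2 h): 450·exp(−0.04621·2) = 410.275 mg/L
C(4) = 265.996 + 117.524 + 410.275 = 793.796 mg/L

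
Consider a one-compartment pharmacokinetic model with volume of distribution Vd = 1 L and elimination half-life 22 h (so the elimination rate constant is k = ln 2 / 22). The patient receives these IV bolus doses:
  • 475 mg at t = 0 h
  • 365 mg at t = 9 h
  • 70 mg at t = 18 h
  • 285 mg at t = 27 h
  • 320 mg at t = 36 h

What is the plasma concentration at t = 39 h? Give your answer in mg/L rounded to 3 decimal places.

k = ln 2 / 22 = 0.03151 per h
Dose 1 (475 mg at t=0 h): 475·exp(−0.03151·39) = 139.011 mg/L
Dose 2 (365 mg at t=9 h): 365·exp(−0.03151·30) = 141.840 mg/L
Dose 3 (70 mg at t=18 h): 70·exp(−0.03151·21) = 36.120 mg/L
Dose 4 (285 mg at t=27 h): 285·exp(−0.03151·12) = 195.275 mg/L
Dose 5 (320 mg at t=36 h): 320·exp(−0.03151·3) = 291.139 mg/L
C(39) = 139.011 + 141.840 + 36.120 + 195.275 + 291.139 = 803.385 mg/L

803.385 mg/L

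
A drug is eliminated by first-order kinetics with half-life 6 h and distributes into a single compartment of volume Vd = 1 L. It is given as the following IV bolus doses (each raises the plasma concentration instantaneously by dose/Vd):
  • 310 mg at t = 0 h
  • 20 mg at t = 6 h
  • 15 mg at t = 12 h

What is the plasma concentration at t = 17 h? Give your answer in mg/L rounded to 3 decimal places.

57.526 mg/L

k = ln 2 / 6 = 0.11552 per h
Dose 1 (310 mg at t=0 h): 310·exp(−0.11552·17) = 43.495 mg/L
Dose 2 (20 mg at t=6 h): 20·exp(−0.11552·11) = 5.612 mg/L
Dose 3 (15 mg at t=12 h): 15·exp(−0.11552·5) = 8.418 mg/L
C(17) = 43.495 + 5.612 + 8.418 = 57.526 mg/L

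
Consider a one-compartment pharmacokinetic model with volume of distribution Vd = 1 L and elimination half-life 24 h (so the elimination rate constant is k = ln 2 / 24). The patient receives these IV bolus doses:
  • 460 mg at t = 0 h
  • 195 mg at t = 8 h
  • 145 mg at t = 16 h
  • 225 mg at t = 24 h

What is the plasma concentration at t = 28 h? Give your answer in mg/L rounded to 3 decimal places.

k = ln 2 / 24 = 0.02888 per h
Dose 1 (460 mg at t=0 h): 460·exp(−0.02888·28) = 204.907 mg/L
Dose 2 (195 mg at t=8 h): 195·exp(−0.02888·20) = 109.440 mg/L
Dose 3 (145 mg at t=16 h): 145·exp(−0.02888·12) = 102.530 mg/L
Dose 4 (225 mg at t=24 h): 225·exp(−0.02888·4) = 200.452 mg/L
C(28) = 204.907 + 109.440 + 102.530 + 200.452 = 617.329 mg/L

617.329 mg/L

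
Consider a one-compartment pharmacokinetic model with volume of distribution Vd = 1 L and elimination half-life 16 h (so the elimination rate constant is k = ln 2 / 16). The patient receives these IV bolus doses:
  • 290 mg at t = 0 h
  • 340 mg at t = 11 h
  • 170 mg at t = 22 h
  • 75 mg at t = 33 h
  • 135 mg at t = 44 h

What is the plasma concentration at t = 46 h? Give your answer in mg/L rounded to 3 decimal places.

k = ln 2 / 16 = 0.04332 per h
Dose 1 (290 mg at t=0 h): 290·exp(−0.04332·46) = 39.531 mg/L
Dose 2 (340 mg at t=11 h): 340·exp(−0.04332·35) = 74.641 mg/L
Dose 3 (170 mg at t=22 h): 170·exp(−0.04332·24) = 60.104 mg/L
Dose 4 (75 mg at t=33 h): 75·exp(−0.04332·13) = 42.705 mg/L
Dose 5 (135 mg at t=44 h): 135·exp(−0.04332·2) = 123.796 mg/L
C(46) = 39.531 + 74.641 + 60.104 + 42.705 + 123.796 = 340.776 mg/L

340.776 mg/L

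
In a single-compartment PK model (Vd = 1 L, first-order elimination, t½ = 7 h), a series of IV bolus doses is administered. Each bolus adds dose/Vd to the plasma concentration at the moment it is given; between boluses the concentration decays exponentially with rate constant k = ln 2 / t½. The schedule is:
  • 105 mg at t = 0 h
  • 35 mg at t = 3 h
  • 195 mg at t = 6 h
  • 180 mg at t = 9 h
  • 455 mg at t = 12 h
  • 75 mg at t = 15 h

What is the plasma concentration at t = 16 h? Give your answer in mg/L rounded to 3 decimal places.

567.758 mg/L

k = ln 2 / 7 = 0.09902 per h
Dose 1 (105 mg at t=0 h): 105·exp(−0.09902·16) = 21.534 mg/L
Dose 2 (35 mg at t=3 h): 35·exp(−0.09902·13) = 9.661 mg/L
Dose 3 (195 mg at t=6 h): 195·exp(−0.09902·10) = 72.442 mg/L
Dose 4 (180 mg at t=9 h): 180·exp(−0.09902·7) = 90.000 mg/L
Dose 5 (455 mg at t=12 h): 455·exp(−0.09902·4) = 306.192 mg/L
Dose 6 (75 mg at t=15 h): 75·exp(−0.09902·1) = 67.929 mg/L
C(16) = 21.534 + 9.661 + 72.442 + 90.000 + 306.192 + 67.929 = 567.758 mg/L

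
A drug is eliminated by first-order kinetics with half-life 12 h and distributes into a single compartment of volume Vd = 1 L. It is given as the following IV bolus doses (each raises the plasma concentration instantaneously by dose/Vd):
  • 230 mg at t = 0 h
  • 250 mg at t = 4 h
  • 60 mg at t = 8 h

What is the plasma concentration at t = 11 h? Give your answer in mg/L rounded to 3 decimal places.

k = ln 2 / 12 = 0.05776 per h
Dose 1 (230 mg at t=0 h): 230·exp(−0.05776·11) = 121.838 mg/L
Dose 2 (250 mg at t=4 h): 250·exp(−0.05776·7) = 166.855 mg/L
Dose 3 (60 mg at t=8 h): 60·exp(−0.05776·3) = 50.454 mg/L
C(11) = 121.838 + 166.855 + 50.454 = 339.147 mg/L

339.147 mg/L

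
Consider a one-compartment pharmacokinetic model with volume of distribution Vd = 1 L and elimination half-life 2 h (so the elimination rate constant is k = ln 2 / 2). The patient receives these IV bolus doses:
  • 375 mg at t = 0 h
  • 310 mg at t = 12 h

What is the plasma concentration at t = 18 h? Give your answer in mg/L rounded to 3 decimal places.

k = ln 2 / 2 = 0.34657 per h
Dose 1 (375 mg at t=0 h): 375·exp(−0.34657·18) = 0.732 mg/L
Dose 2 (310 mg at t=12 h): 310·exp(−0.34657·6) = 38.750 mg/L
C(18) = 0.732 + 38.750 = 39.482 mg/L

39.482 mg/L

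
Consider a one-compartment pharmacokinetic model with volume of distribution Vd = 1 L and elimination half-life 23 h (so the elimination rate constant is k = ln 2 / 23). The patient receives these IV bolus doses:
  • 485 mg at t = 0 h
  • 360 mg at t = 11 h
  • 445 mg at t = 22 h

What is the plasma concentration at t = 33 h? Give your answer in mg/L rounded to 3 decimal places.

k = ln 2 / 23 = 0.03014 per h
Dose 1 (485 mg at t=0 h): 485·exp(−0.03014·33) = 179.403 mg/L
Dose 2 (360 mg at t=11 h): 360·exp(−0.03014·22) = 185.507 mg/L
Dose 3 (445 mg at t=22 h): 445·exp(−0.03014·11) = 319.440 mg/L
C(33) = 179.403 + 185.507 + 319.440 = 684.350 mg/L

684.350 mg/L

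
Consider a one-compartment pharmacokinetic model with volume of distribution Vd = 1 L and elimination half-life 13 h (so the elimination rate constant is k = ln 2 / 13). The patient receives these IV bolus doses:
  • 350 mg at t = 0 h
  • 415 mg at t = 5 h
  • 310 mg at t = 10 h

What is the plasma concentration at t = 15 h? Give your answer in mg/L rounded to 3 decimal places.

638.247 mg/L

k = ln 2 / 13 = 0.05332 per h
Dose 1 (350 mg at t=0 h): 350·exp(−0.05332·15) = 157.299 mg/L
Dose 2 (415 mg at t=5 h): 415·exp(−0.05332·10) = 243.493 mg/L
Dose 3 (310 mg at t=10 h): 310·exp(−0.05332·5) = 237.455 mg/L
C(15) = 157.299 + 243.493 + 237.455 = 638.247 mg/L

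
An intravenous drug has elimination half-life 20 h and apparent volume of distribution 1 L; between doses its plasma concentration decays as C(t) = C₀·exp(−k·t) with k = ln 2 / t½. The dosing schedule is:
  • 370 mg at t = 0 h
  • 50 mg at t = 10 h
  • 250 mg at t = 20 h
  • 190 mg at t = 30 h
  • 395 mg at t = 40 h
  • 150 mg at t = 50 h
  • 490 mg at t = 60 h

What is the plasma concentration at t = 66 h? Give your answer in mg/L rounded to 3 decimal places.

k = ln 2 / 20 = 0.03466 per h
Dose 1 (370 mg at t=0 h): 370·exp(−0.03466·66) = 37.567 mg/L
Dose 2 (50 mg at t=10 h): 50·exp(−0.03466·56) = 7.179 mg/L
Dose 3 (250 mg at t=20 h): 250·exp(−0.03466·46) = 50.766 mg/L
Dose 4 (190 mg at t=30 h): 190·exp(−0.03466·36) = 54.563 mg/L
Dose 5 (395 mg at t=40 h): 395·exp(−0.03466·26) = 160.420 mg/L
Dose 6 (150 mg at t=50 h): 150·exp(−0.03466·16) = 86.152 mg/L
Dose 7 (490 mg at t=60 h): 490·exp(−0.03466·6) = 398.004 mg/L
C(66) = 37.567 + 7.179 + 50.766 + 54.563 + 160.420 + 86.152 + 398.004 = 794.651 mg/L

794.651 mg/L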